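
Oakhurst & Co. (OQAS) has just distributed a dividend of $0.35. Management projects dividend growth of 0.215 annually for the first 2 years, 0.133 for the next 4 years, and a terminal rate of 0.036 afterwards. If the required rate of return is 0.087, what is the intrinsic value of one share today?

$13.26

Three-stage DDM. Project D₁…D_6; terminal Gordon value at t=6 with g = 0.036; discount at r = 0.087.
D_1 = 0.4253
D_2 = 0.5167
D_3 = 0.5854
D_4 = 0.6633
D_5 = 0.7515
D_6 = 0.8514
TV_6 = 0.8821/(0.087−0.036) = 17.2954
P₀ = Σ Dₜ/(1+r)ᵗ + TV_6/(1+r)^6 = 13.2553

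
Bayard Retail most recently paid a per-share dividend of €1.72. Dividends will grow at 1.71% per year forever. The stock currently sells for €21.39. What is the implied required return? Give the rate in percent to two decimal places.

Rearranging the constant-growth DDM: r = D₁/P₀ + g.
D₁ = 1.72 × (1 + 0.0171) = 1.7494.
r = 1.7494 / 21.39 + 0.0171 = 0.08179 + 0.0171 = 0.09889

9.89%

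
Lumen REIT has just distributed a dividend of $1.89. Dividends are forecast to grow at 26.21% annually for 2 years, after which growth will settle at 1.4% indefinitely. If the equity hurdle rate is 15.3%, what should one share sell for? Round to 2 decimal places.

Two-stage DDM. Project D₁…D_2 at 0.2621, terminal growth 0.014, discount at r = 0.153.
D_1 = 2.3854
D_2 = 3.0106
Terminal value at t=2: TV = D_3/(r−g) = 3.0527/(0.153−0.014) = 21.9620
P₀ = 2.3854/(1+0.153)^1 + 3.0106/(1+0.153)^2 + 21.9620/(1+0.153)^2 = 20.8536

$20.85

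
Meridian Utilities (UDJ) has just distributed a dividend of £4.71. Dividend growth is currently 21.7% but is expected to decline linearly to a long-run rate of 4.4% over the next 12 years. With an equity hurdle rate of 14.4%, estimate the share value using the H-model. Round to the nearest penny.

£98.06

H-model: P₀ = D₀[(1+g_L) + H(g_S−g_L)]/(r−g_L), with H = 12/2 = 6.
P₀ = 4.71 × [(1+0.044) + 6×(0.217−0.044)] / (0.144−0.044)
   = 4.71 × 2.0820 / 0.1 = 98.0622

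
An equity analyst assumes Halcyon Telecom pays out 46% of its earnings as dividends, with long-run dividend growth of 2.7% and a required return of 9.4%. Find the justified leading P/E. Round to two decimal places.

Justified leading P/E = b/(r−g) = 0.46/(0.094−0.027) = 6.8657

6.87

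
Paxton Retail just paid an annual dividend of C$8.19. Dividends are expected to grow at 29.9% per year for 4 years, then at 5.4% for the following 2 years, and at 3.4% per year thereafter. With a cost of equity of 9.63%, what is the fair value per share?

Three-stage DDM. Project D₁…D_6; terminal Gordon value at t=6 with g = 0.034; discount at r = 0.0963.
D_1 = 10.6388
D_2 = 13.8198
D_3 = 17.9519
D_4 = 23.3196
D_5 = 24.5788
D_6 = 25.9061
TV_6 = 26.7869/(0.0963−0.034) = 429.9661
P₀ = Σ Dₜ/(1+r)ᵗ + TV_6/(1+r)^6 = 329.0749

C$329.07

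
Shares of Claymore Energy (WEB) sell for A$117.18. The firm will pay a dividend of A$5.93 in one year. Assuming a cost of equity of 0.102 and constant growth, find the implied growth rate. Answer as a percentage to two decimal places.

From P₀ = D₁/(r − g), the implied growth is g = r − D₁/P₀.
g = 0.102 − 5.93/117.18 = 0.102 − 0.05061 = 0.05139

5.14%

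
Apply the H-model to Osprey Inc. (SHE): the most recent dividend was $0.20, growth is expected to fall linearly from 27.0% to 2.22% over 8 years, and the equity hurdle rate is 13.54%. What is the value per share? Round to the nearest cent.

$3.56

H-model: P₀ = D₀[(1+g_L) + H(g_S−g_L)]/(r−g_L), with H = 8/2 = 4.
P₀ = 0.20 × [(1+0.0222) + 4×(0.27−0.0222)] / (0.1354−0.0222)
   = 0.20 × 2.0134 / 0.1132 = 3.5572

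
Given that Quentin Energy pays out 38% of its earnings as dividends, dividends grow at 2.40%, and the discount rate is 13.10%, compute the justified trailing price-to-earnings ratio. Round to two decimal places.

Justified trailing P/E = b(1+g)/(r−g) = 0.38×(1+0.024)/(0.131−0.024) = 3.6366

3.64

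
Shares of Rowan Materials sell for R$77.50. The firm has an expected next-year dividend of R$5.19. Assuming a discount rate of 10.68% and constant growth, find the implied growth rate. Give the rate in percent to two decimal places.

3.98%

From P₀ = D₁/(r − g), the implied growth is g = r − D₁/P₀.
g = 0.1068 − 5.19/77.50 = 0.1068 − 0.06697 = 0.03983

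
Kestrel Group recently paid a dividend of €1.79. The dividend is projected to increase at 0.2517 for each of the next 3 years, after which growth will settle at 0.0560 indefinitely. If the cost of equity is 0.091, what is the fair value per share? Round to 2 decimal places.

€88.67

Two-stage DDM. Project D₁…D_3 at 0.2517, terminal growth 0.056, discount at r = 0.091.
D_1 = 2.2405
D_2 = 2.8045
D_3 = 3.5104
Terminal value at t=3: TV = D_4/(r−g) = 3.7070/(0.091−0.056) = 105.9131
P₀ = 2.2405/(1+0.091)^1 + 2.8045/(1+0.091)^2 + 3.5104/(1+0.091)^3 + 105.9131/(1+0.091)^3 = 88.6727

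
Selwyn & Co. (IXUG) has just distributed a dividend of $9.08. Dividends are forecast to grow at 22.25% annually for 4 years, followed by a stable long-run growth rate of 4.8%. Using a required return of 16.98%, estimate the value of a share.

Two-stage DDM. Project D₁…D_4 at 0.2225, terminal growth 0.048, discount at r = 0.1698.
D_1 = 11.1003
D_2 = 13.5701
D_3 = 16.5895
D_4 = 20.2806
Terminal value at t=4: TV = D_5/(r−g) = 21.2541/(0.1698−0.048) = 174.5000
P₀ = 11.1003/(1+0.1698)^1 + 13.5701/(1+0.1698)^2 + 16.5895/(1+0.1698)^3 + 20.2806/(1+0.1698)^4 + 174.5000/(1+0.1698)^4 = 133.7847

$133.78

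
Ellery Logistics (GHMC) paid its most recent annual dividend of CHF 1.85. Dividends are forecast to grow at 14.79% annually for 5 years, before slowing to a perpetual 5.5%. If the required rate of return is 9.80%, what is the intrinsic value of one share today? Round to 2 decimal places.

Two-stage DDM. Project D₁…D_5 at 0.1479, terminal growth 0.055, discount at r = 0.098.
D_1 = 2.1236
D_2 = 2.4377
D_3 = 2.7982
D_4 = 3.2121
D_5 = 3.6872
Terminal value at t=5: TV = D_6/(r−g) = 3.8900/(0.098−0.055) = 90.4640
P₀ = 2.1236/(1+0.098)^1 + 2.4377/(1+0.098)^2 + 2.7982/(1+0.098)^3 + 3.2121/(1+0.098)^4 + 3.6872/(1+0.098)^5 + 90.4640/(1+0.098)^5 = 67.2747

CHF 67.27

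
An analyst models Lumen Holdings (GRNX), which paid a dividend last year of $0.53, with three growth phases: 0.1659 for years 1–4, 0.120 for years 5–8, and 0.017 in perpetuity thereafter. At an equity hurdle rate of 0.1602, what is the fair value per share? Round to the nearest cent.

$7.46

Three-stage DDM. Project D₁…D_8; terminal Gordon value at t=8 with g = 0.017; discount at r = 0.1602.
D_1 = 0.6179
D_2 = 0.7204
D_3 = 0.8400
D_4 = 0.9793
D_5 = 1.0968
D_6 = 1.2284
D_7 = 1.3759
D_8 = 1.5410
TV_8 = 1.5672/(0.1602−0.017) = 10.9439
P₀ = Σ Dₜ/(1+r)ᵗ + TV_8/(1+r)^8 = 7.4608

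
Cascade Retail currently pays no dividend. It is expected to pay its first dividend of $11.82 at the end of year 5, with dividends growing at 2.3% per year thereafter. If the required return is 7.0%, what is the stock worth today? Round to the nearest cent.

$191.86

Deferred-dividend DDM. At t=4 the remaining stream is a growing perpetuity with first payment D_5 = 11.82.
V_4 = D_5/(r−g) = 11.82/(0.07−0.023) = 251.4894
P₀ = V_4/(1+r)^4 = 251.4894/(1+0.07)^4 = 191.8600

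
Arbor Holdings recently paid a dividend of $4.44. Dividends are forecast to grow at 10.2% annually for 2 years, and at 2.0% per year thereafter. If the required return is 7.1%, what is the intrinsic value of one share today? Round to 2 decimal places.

$103.28

Two-stage DDM. Project D₁…D_2 at 0.102, terminal growth 0.02, discount at r = 0.071.
D_1 = 4.8929
D_2 = 5.3920
Terminal value at t=2: TV = D_3/(r−g) = 5.4998/(0.071−0.02) = 107.8391
P₀ = 4.8929/(1+0.071)^1 + 5.3920/(1+0.071)^2 + 107.8391/(1+0.071)^2 = 103.2843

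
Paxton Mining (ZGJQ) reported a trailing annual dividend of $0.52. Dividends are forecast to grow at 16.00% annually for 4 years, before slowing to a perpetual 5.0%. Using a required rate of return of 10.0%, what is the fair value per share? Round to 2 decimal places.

$15.88

Two-stage DDM. Project D₁…D_4 at 0.16, terminal growth 0.05, discount at r = 0.1.
D_1 = 0.6032
D_2 = 0.6997
D_3 = 0.8117
D_4 = 0.9415
Terminal value at t=4: TV = D_5/(r−g) = 0.9886/(0.1−0.05) = 19.7722
P₀ = 0.6032/(1+0.1)^1 + 0.6997/(1+0.1)^2 + 0.8117/(1+0.1)^3 + 0.9415/(1+0.1)^4 + 19.7722/(1+0.1)^4 = 15.8842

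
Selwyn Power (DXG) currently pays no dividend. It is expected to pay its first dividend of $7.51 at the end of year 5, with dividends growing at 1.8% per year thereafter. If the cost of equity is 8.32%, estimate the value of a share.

Deferred-dividend DDM. At t=4 the remaining stream is a growing perpetuity with first payment D_5 = 7.51.
V_4 = D_5/(r−g) = 7.51/(0.0832−0.018) = 115.1840
P₀ = V_4/(1+r)^4 = 115.1840/(1+0.0832)^4 = 83.6677

$83.67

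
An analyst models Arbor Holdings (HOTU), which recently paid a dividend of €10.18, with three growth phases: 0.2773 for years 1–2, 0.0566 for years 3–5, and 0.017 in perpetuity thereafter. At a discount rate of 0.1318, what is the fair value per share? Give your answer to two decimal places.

€151.86

Three-stage DDM. Project D₁…D_5; terminal Gordon value at t=5 with g = 0.017; discount at r = 0.1318.
D_1 = 13.0029
D_2 = 16.6086
D_3 = 17.5487
D_4 = 18.5419
D_5 = 19.5914
TV_5 = 19.9245/(0.1318−0.017) = 173.5579
P₀ = Σ Dₜ/(1+r)ᵗ + TV_5/(1+r)^5 = 151.8612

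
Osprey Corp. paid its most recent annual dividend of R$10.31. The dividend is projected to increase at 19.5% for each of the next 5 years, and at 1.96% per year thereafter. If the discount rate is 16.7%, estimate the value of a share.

Two-stage DDM. Project D₁…D_5 at 0.195, terminal growth 0.0196, discount at r = 0.167.
D_1 = 12.3205
D_2 = 14.7229
D_3 = 17.5939
D_4 = 21.0247
D_5 = 25.1245
Terminal value at t=5: TV = D_6/(r−g) = 25.6170/(0.167−0.0196) = 173.7923
P₀ = 12.3205/(1+0.167)^1 + 14.7229/(1+0.167)^2 + 17.5939/(1+0.167)^3 + 21.0247/(1+0.167)^4 + 25.1245/(1+0.167)^5 + 173.7923/(1+0.167)^5 = 135.6741

R$135.67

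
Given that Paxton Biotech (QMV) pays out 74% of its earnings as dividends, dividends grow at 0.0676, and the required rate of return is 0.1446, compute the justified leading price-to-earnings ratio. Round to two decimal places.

Justified leading P/E = b/(r−g) = 0.74/(0.1446−0.0676) = 9.6104

9.61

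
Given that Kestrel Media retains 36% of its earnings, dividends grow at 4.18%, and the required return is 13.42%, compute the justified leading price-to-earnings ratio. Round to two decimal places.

6.93

Payout ratio b = 1 − 0.36 = 0.64.
Justified leading P/E = b/(r−g) = 0.64/(0.1342−0.0418) = 6.9264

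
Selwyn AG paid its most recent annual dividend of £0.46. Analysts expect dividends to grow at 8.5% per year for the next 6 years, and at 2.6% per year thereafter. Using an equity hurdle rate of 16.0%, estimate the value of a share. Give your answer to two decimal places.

£4.56

Two-stage DDM. Project D₁…D_6 at 0.085, terminal growth 0.026, discount at r = 0.16.
D_1 = 0.4991
D_2 = 0.5415
D_3 = 0.5876
D_4 = 0.6375
D_5 = 0.6917
D_6 = 0.7505
Terminal value at t=6: TV = D_7/(r−g) = 0.7700/(0.16−0.026) = 5.7462
P₀ = 0.4991/(1+0.16)^1 + 0.5415/(1+0.16)^2 + 0.5876/(1+0.16)^3 + 0.6375/(1+0.16)^4 + 0.6917/(1+0.16)^5 + 0.7505/(1+0.16)^6 + 5.7462/(1+0.16)^6 = 4.5570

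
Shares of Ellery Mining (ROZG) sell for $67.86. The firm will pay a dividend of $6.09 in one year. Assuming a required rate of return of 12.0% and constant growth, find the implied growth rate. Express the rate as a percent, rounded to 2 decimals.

From P₀ = D₁/(r − g), the implied growth is g = r − D₁/P₀.
g = 0.12 − 6.09/67.86 = 0.12 − 0.08974 = 0.03026

3.03%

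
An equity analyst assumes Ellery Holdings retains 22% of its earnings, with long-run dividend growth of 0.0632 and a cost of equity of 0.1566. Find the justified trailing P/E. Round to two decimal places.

Payout ratio b = 1 − 0.22 = 0.78.
Justified trailing P/E = b(1+g)/(r−g) = 0.78×(1+0.0632)/(0.1566−0.0632) = 8.8790

8.88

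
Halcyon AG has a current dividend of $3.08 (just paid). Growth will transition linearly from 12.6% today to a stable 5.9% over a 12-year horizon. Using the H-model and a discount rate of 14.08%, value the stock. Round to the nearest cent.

H-model: P₀ = D₀[(1+g_L) + H(g_S−g_L)]/(r−g_L), with H = 12/2 = 6.
P₀ = 3.08 × [(1+0.059) + 6×(0.126−0.059)] / (0.1408−0.059)
   = 3.08 × 1.4610 / 0.0818 = 55.0108

$55.01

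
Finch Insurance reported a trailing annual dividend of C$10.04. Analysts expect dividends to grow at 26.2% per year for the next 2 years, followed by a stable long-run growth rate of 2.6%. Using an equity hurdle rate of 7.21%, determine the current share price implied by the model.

C$335.35

Two-stage DDM. Project D₁…D_2 at 0.262, terminal growth 0.026, discount at r = 0.0721.
D_1 = 12.6705
D_2 = 15.9901
Terminal value at t=2: TV = D_3/(r−g) = 16.4059/(0.0721−0.026) = 355.8761
P₀ = 12.6705/(1+0.0721)^1 + 15.9901/(1+0.0721)^2 + 355.8761/(1+0.0721)^2 = 335.3496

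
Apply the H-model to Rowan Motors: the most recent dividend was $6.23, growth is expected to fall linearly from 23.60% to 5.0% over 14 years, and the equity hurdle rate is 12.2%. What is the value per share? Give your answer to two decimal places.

H-model: P₀ = D₀[(1+g_L) + H(g_S−g_L)]/(r−g_L), with H = 14/2 = 7.
P₀ = 6.23 × [(1+0.05) + 7×(0.236−0.05)] / (0.122−0.05)
   = 6.23 × 2.3520 / 0.072 = 203.5133

$203.51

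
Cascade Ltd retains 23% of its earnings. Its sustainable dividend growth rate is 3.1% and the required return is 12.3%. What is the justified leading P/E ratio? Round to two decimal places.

8.37

Payout ratio b = 1 − 0.23 = 0.77.
Justified leading P/E = b/(r−g) = 0.77/(0.123−0.031) = 8.3696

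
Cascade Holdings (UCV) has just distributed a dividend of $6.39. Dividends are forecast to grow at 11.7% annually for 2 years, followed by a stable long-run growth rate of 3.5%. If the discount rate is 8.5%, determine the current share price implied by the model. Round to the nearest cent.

$153.54

Two-stage DDM. Project D₁…D_2 at 0.117, terminal growth 0.035, discount at r = 0.085.
D_1 = 7.1376
D_2 = 7.9727
Terminal value at t=2: TV = D_3/(r−g) = 8.2518/(0.085−0.035) = 165.0356
P₀ = 7.1376/(1+0.085)^1 + 7.9727/(1+0.085)^2 + 165.0356/(1+0.085)^2 = 153.5413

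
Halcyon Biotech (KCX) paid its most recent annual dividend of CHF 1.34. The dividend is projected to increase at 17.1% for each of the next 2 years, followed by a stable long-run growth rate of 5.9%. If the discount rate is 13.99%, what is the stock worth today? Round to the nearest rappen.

CHF 21.30

Two-stage DDM. Project D₁…D_2 at 0.171, terminal growth 0.059, discount at r = 0.1399.
D_1 = 1.5691
D_2 = 1.8375
Terminal value at t=2: TV = D_3/(r−g) = 1.9459/(0.1399−0.059) = 24.0528
P₀ = 1.5691/(1+0.1399)^1 + 1.8375/(1+0.1399)^2 + 24.0528/(1+0.1399)^2 = 21.3018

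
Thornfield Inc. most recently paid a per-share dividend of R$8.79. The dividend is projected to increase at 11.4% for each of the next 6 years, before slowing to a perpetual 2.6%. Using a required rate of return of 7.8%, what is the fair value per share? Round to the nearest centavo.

Two-stage DDM. Project D₁…D_6 at 0.114, terminal growth 0.026, discount at r = 0.078.
D_1 = 9.7921
D_2 = 10.9084
D_3 = 12.1519
D_4 = 13.5372
D_5 = 15.0805
D_6 = 16.7996
Terminal value at t=6: TV = D_7/(r−g) = 17.2364/(0.078−0.026) = 331.4699
P₀ = 9.7921/(1+0.078)^1 + 10.9084/(1+0.078)^2 + 12.1519/(1+0.078)^3 + 13.5372/(1+0.078)^4 + 15.0805/(1+0.078)^5 + 16.7996/(1+0.078)^6 + 331.4699/(1+0.078)^6 = 270.4775

R$270.48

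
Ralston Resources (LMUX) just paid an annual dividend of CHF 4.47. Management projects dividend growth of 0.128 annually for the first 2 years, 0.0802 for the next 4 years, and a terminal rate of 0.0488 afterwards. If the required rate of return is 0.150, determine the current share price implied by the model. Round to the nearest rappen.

CHF 58.13

Three-stage DDM. Project D₁…D_6; terminal Gordon value at t=6 with g = 0.0488; discount at r = 0.15.
D_1 = 5.0422
D_2 = 5.6876
D_3 = 6.1437
D_4 = 6.6364
D_5 = 7.1687
D_6 = 7.7436
TV_6 = 8.1215/(0.15−0.0488) = 80.2518
P₀ = Σ Dₜ/(1+r)ᵗ + TV_6/(1+r)^6 = 58.1260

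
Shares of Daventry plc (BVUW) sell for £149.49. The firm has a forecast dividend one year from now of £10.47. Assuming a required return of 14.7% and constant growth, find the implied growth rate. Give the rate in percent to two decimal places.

From P₀ = D₁/(r − g), the implied growth is g = r − D₁/P₀.
g = 0.147 − 10.47/149.49 = 0.147 − 0.07004 = 0.07696

7.70%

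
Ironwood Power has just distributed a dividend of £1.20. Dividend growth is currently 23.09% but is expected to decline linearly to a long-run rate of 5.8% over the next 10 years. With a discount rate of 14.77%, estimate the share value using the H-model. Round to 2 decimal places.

H-model: P₀ = D₀[(1+g_L) + H(g_S−g_L)]/(r−g_L), with H = 10/2 = 5.
P₀ = 1.20 × [(1+0.058) + 5×(0.2309−0.058)] / (0.1477−0.058)
   = 1.20 × 1.9225 / 0.0897 = 25.7191

£25.72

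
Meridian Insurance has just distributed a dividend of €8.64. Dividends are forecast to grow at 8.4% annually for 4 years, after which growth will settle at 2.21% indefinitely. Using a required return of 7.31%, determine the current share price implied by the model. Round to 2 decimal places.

€215.75

Two-stage DDM. Project D₁…D_4 at 0.084, terminal growth 0.0221, discount at r = 0.0731.
D_1 = 9.3658
D_2 = 10.1525
D_3 = 11.0053
D_4 = 11.9297
Terminal value at t=4: TV = D_5/(r−g) = 12.1934/(0.0731−0.0221) = 239.0860
P₀ = 9.3658/(1+0.0731)^1 + 10.1525/(1+0.0731)^2 + 11.0053/(1+0.0731)^3 + 11.9297/(1+0.0731)^4 + 239.0860/(1+0.0731)^4 = 215.7456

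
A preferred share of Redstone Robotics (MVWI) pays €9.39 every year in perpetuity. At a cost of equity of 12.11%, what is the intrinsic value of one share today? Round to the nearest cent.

Zero-growth DDM (perpetuity): P₀ = D/r = 9.39 / 0.1211 = 77.5392

€77.54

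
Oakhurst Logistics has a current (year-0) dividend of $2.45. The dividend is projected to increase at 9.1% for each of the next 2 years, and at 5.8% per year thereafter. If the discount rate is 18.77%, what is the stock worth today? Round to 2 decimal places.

Two-stage DDM. Project D₁…D_2 at 0.091, terminal growth 0.058, discount at r = 0.1877.
D_1 = 2.6730
D_2 = 2.9162
Terminal value at t=2: TV = D_3/(r−g) = 3.0853/(0.1877−0.058) = 23.7882
P₀ = 2.6730/(1+0.1877)^1 + 2.9162/(1+0.1877)^2 + 23.7882/(1+0.1877)^2 = 21.1813

$21.18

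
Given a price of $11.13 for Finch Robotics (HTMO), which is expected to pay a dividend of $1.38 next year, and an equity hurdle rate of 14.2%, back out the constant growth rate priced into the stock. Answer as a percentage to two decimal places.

1.80%

From P₀ = D₁/(r − g), the implied growth is g = r − D₁/P₀.
g = 0.142 − 1.38/11.13 = 0.142 − 0.12399 = 0.01801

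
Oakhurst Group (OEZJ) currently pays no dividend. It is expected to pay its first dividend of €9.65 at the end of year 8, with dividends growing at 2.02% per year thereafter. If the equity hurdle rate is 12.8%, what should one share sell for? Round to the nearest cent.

Deferred-dividend DDM. At t=7 the remaining stream is a growing perpetuity with first payment D_8 = 9.65.
V_7 = D_8/(r−g) = 9.65/(0.128−0.0202) = 89.5176
P₀ = V_7/(1+r)^7 = 89.5176/(1+0.128)^7 = 38.5252

€38.53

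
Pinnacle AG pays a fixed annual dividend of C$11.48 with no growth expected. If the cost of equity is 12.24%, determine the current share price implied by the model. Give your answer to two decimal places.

Zero-growth DDM (perpetuity): P₀ = D/r = 11.48 / 0.1224 = 93.7908

C$93.79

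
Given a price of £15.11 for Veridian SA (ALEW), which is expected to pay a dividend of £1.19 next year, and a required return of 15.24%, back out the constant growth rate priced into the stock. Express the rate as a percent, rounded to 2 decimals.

7.36%

From P₀ = D₁/(r − g), the implied growth is g = r − D₁/P₀.
g = 0.1524 − 1.19/15.11 = 0.1524 − 0.07876 = 0.07364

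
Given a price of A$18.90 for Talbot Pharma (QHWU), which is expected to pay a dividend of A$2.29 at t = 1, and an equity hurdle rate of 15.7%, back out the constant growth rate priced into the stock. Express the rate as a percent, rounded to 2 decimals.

3.58%

From P₀ = D₁/(r − g), the implied growth is g = r − D₁/P₀.
g = 0.157 − 2.29/18.90 = 0.157 − 0.12116 = 0.03584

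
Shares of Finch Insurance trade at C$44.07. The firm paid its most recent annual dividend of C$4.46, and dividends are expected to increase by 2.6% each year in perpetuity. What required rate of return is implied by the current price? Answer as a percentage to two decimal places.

Rearranging the constant-growth DDM: r = D₁/P₀ + g.
D₁ = 4.46 × (1 + 0.026) = 4.5760.
r = 4.5760 / 44.07 + 0.026 = 0.10383 + 0.026 = 0.12983

12.98%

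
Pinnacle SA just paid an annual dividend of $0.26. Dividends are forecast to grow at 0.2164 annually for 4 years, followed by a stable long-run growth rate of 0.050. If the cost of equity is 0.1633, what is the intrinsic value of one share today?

Two-stage DDM. Project D₁…D_4 at 0.2164, terminal growth 0.05, discount at r = 0.1633.
D_1 = 0.3163
D_2 = 0.3847
D_3 = 0.4680
D_4 = 0.5692
Terminal value at t=4: TV = D_5/(r−g) = 0.5977/(0.1633−0.05) = 5.2752
P₀ = 0.3163/(1+0.1633)^1 + 0.3847/(1+0.1633)^2 + 0.4680/(1+0.1633)^3 + 0.5692/(1+0.1633)^4 + 5.2752/(1+0.1633)^4 = 4.0447

$4.04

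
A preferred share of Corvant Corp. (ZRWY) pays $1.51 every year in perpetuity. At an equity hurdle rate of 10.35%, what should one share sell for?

Zero-growth DDM (perpetuity): P₀ = D/r = 1.51 / 0.1035 = 14.5894

$14.59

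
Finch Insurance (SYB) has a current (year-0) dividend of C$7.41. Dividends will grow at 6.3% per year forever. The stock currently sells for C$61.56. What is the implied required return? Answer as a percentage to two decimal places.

19.10%

Rearranging the constant-growth DDM: r = D₁/P₀ + g.
D₁ = 7.41 × (1 + 0.063) = 7.8768.
r = 7.8768 / 61.56 + 0.063 = 0.12795 + 0.063 = 0.19095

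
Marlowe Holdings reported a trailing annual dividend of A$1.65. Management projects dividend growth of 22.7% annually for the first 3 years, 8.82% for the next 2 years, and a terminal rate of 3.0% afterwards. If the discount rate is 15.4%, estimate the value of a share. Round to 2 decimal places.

A$23.89

Three-stage DDM. Project D₁…D_5; terminal Gordon value at t=5 with g = 0.03; discount at r = 0.154.
D_1 = 2.0245
D_2 = 2.4841
D_3 = 3.0480
D_4 = 3.3169
D_5 = 3.6094
TV_5 = 3.7177/(0.154−0.03) = 29.9813
P₀ = Σ Dₜ/(1+r)ᵗ + TV_5/(1+r)^5 = 23.8864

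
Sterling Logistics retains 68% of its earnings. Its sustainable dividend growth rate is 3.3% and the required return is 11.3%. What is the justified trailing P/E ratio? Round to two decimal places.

Payout ratio b = 1 − 0.68 = 0.32.
Justified trailing P/E = b(1+g)/(r−g) = 0.32×(1+0.033)/(0.113−0.033) = 4.1320

4.13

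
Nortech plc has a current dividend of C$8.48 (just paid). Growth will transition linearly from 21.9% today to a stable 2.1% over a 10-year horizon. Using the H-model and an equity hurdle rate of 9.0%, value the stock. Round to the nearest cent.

H-model: P₀ = D₀[(1+g_L) + H(g_S−g_L)]/(r−g_L), with H = 10/2 = 5.
P₀ = 8.48 × [(1+0.021) + 5×(0.219−0.021)] / (0.09−0.021)
   = 8.48 × 2.0110 / 0.069 = 247.1490

C$247.15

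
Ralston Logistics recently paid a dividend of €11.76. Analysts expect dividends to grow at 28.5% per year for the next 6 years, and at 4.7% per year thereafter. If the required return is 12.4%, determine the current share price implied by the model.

€472.71

Two-stage DDM. Project D₁…D_6 at 0.285, terminal growth 0.047, discount at r = 0.124.
D_1 = 15.1116
D_2 = 19.4184
D_3 = 24.9527
D_4 = 32.0642
D_5 = 41.2024
D_6 = 52.9451
Terminal value at t=6: TV = D_7/(r−g) = 55.4336/(0.124−0.047) = 719.9164
P₀ = 15.1116/(1+0.124)^1 + 19.4184/(1+0.124)^2 + 24.9527/(1+0.124)^3 + 32.0642/(1+0.124)^4 + 41.2024/(1+0.124)^5 + 52.9451/(1+0.124)^6 + 719.9164/(1+0.124)^6 = 472.7108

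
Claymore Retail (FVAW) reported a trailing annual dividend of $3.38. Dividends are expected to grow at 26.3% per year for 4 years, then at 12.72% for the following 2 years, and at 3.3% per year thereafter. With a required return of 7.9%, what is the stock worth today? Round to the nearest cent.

$189.41

Three-stage DDM. Project D₁…D_6; terminal Gordon value at t=6 with g = 0.033; discount at r = 0.079.
D_1 = 4.2689
D_2 = 5.3917
D_3 = 6.8097
D_4 = 8.6006
D_5 = 9.6946
D_6 = 10.9278
TV_6 = 11.2884/(0.079−0.033) = 245.4000
P₀ = Σ Dₜ/(1+r)ᵗ + TV_6/(1+r)^6 = 189.4123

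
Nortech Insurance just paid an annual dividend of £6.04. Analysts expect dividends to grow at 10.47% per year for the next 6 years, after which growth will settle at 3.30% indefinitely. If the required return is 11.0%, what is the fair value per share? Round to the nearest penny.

Two-stage DDM. Project D₁…D_6 at 0.1047, terminal growth 0.033, discount at r = 0.11.
D_1 = 6.6724
D_2 = 7.3710
D_3 = 8.1427
D_4 = 8.9953
D_5 = 9.9371
D_6 = 10.9775
Terminal value at t=6: TV = D_7/(r−g) = 11.3397/(0.11−0.033) = 147.2694
P₀ = 6.6724/(1+0.11)^1 + 7.3710/(1+0.11)^2 + 8.1427/(1+0.11)^3 + 8.9953/(1+0.11)^4 + 9.9371/(1+0.11)^5 + 10.9775/(1+0.11)^6 + 147.2694/(1+0.11)^6 = 114.3754

£114.38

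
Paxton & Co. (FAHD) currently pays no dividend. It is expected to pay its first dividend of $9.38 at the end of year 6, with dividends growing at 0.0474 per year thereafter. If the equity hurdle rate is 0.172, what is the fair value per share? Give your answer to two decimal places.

Deferred-dividend DDM. At t=5 the remaining stream is a growing perpetuity with first payment D_6 = 9.38.
V_5 = D_6/(r−g) = 9.38/(0.172−0.0474) = 75.2809
P₀ = V_5/(1+r)^5 = 75.2809/(1+0.172)^5 = 34.0445

$34.04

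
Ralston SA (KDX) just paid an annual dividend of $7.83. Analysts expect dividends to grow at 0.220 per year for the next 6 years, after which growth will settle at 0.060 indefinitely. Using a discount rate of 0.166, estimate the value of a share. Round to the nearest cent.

$157.95

Two-stage DDM. Project D₁…D_6 at 0.22, terminal growth 0.06, discount at r = 0.166.
D_1 = 9.5526
D_2 = 11.6542
D_3 = 14.2181
D_4 = 17.3461
D_5 = 21.1622
D_6 = 25.8179
Terminal value at t=6: TV = D_7/(r−g) = 27.3670/(0.166−0.06) = 258.1789
P₀ = 9.5526/(1+0.166)^1 + 11.6542/(1+0.166)^2 + 14.2181/(1+0.166)^3 + 17.3461/(1+0.166)^4 + 21.1622/(1+0.166)^5 + 25.8179/(1+0.166)^6 + 258.1789/(1+0.166)^6 = 157.9485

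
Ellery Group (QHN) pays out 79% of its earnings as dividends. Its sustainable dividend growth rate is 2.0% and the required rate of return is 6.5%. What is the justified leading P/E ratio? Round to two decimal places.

Justified leading P/E = b/(r−g) = 0.79/(0.065−0.02) = 17.5556

17.56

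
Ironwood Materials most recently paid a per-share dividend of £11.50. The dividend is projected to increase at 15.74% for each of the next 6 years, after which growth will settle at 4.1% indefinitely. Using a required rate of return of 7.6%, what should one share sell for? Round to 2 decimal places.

Two-stage DDM. Project D₁…D_6 at 0.1574, terminal growth 0.041, discount at r = 0.076.
D_1 = 13.3101
D_2 = 15.4051
D_3 = 17.8299
D_4 = 20.6363
D_5 = 23.8844
D_6 = 27.6439
Terminal value at t=6: TV = D_7/(r−g) = 28.7773/(0.076−0.041) = 822.2074
P₀ = 13.3101/(1+0.076)^1 + 15.4051/(1+0.076)^2 + 17.8299/(1+0.076)^3 + 20.6363/(1+0.076)^4 + 23.8844/(1+0.076)^5 + 27.6439/(1+0.076)^6 + 822.2074/(1+0.076)^6 = 619.5504

£619.55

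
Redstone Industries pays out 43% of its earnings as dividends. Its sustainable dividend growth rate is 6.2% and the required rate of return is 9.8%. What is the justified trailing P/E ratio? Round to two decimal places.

Justified trailing P/E = b(1+g)/(r−g) = 0.43×(1+0.062)/(0.098−0.062) = 12.6850

12.68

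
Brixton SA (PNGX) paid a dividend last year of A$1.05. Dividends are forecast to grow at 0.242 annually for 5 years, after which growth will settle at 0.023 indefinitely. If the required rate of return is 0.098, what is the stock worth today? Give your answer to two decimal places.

A$34.24

Two-stage DDM. Project D₁…D_5 at 0.242, terminal growth 0.023, discount at r = 0.098.
D_1 = 1.3041
D_2 = 1.6197
D_3 = 2.0117
D_4 = 2.4985
D_5 = 3.1031
Terminal value at t=5: TV = D_6/(r−g) = 3.1745/(0.098−0.023) = 42.3264
P₀ = 1.3041/(1+0.098)^1 + 1.6197/(1+0.098)^2 + 2.0117/(1+0.098)^3 + 2.4985/(1+0.098)^4 + 3.1031/(1+0.098)^5 + 42.3264/(1+0.098)^5 = 34.2358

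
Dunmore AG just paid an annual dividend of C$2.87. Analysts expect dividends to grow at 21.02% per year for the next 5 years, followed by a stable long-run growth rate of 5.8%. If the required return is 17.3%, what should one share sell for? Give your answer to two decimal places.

Two-stage DDM. Project D₁…D_5 at 0.2102, terminal growth 0.058, discount at r = 0.173.
D_1 = 3.4733
D_2 = 4.2034
D_3 = 5.0869
D_4 = 6.1562
D_5 = 7.4502
Terminal value at t=5: TV = D_6/(r−g) = 7.8823/(0.173−0.058) = 68.5418
P₀ = 3.4733/(1+0.173)^1 + 4.2034/(1+0.173)^2 + 5.0869/(1+0.173)^3 + 6.1562/(1+0.173)^4 + 7.4502/(1+0.173)^5 + 68.5418/(1+0.173)^5 = 46.6393

C$46.64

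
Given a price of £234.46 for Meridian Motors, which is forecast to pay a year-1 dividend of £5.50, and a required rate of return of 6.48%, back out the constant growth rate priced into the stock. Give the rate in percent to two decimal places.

4.13%

From P₀ = D₁/(r − g), the implied growth is g = r − D₁/P₀.
g = 0.0648 − 5.50/234.46 = 0.0648 − 0.02346 = 0.04134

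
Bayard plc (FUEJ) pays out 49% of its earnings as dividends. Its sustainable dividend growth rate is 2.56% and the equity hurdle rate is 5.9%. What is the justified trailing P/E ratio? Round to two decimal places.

15.05

Justified trailing P/E = b(1+g)/(r−g) = 0.49×(1+0.0256)/(0.059−0.0256) = 15.0462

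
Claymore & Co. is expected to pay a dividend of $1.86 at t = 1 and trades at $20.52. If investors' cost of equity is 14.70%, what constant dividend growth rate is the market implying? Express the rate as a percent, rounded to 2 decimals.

5.64%

From P₀ = D₁/(r − g), the implied growth is g = r − D₁/P₀.
g = 0.147 − 1.86/20.52 = 0.147 − 0.09064 = 0.05636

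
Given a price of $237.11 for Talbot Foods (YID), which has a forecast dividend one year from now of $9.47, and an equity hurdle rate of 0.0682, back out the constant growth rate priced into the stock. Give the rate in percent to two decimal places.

2.83%

From P₀ = D₁/(r − g), the implied growth is g = r − D₁/P₀.
g = 0.0682 − 9.47/237.11 = 0.0682 − 0.03994 = 0.02826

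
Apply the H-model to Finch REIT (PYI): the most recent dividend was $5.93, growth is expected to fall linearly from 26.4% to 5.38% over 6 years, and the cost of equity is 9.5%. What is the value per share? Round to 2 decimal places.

$242.44

H-model: P₀ = D₀[(1+g_L) + H(g_S−g_L)]/(r−g_L), with H = 6/2 = 3.
P₀ = 5.93 × [(1+0.0538) + 3×(0.264−0.0538)] / (0.095−0.0538)
   = 5.93 × 1.6844 / 0.0412 = 242.4391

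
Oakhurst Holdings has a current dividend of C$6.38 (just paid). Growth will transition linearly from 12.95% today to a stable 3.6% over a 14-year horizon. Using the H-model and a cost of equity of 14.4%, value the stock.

H-model: P₀ = D₀[(1+g_L) + H(g_S−g_L)]/(r−g_L), with H = 14/2 = 7.
P₀ = 6.38 × [(1+0.036) + 7×(0.1295−0.036)] / (0.144−0.036)
   = 6.38 × 1.6905 / 0.108 = 99.8647

C$99.86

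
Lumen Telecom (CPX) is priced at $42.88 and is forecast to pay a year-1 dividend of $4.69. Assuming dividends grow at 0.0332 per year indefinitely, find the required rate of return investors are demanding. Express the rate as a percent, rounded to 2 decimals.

14.26%

Rearranging the constant-growth DDM: r = D₁/P₀ + g.
r = 4.6900 / 42.88 + 0.0332 = 0.10938 + 0.0332 = 0.14258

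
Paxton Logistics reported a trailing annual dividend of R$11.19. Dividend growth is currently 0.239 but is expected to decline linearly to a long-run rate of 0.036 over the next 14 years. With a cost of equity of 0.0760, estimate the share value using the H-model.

H-model: P₀ = D₀[(1+g_L) + H(g_S−g_L)]/(r−g_L), with H = 14/2 = 7.
P₀ = 11.19 × [(1+0.036) + 7×(0.239−0.036)] / (0.076−0.036)
   = 11.19 × 2.4570 / 0.04 = 687.3457

R$687.35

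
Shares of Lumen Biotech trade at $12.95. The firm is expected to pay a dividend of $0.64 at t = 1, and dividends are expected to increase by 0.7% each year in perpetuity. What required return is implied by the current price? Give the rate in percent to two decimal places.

Rearranging the constant-growth DDM: r = D₁/P₀ + g.
r = 0.6400 / 12.95 + 0.007 = 0.04942 + 0.007 = 0.05642

5.64%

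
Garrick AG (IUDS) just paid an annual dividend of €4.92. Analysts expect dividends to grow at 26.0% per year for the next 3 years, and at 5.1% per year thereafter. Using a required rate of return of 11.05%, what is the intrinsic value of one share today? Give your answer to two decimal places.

€146.05

Two-stage DDM. Project D₁…D_3 at 0.26, terminal growth 0.051, discount at r = 0.1105.
D_1 = 6.1992
D_2 = 7.8110
D_3 = 9.8418
Terminal value at t=3: TV = D_4/(r−g) = 10.3438/(0.1105−0.051) = 173.8451
P₀ = 6.1992/(1+0.1105)^1 + 7.8110/(1+0.1105)^2 + 9.8418/(1+0.1105)^3 + 173.8451/(1+0.1105)^3 = 146.0452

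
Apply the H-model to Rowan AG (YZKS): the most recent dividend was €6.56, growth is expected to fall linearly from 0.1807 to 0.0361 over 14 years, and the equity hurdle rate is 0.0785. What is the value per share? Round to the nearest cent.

H-model: P₀ = D₀[(1+g_L) + H(g_S−g_L)]/(r−g_L), with H = 14/2 = 7.
P₀ = 6.56 × [(1+0.0361) + 7×(0.1807−0.0361)] / (0.0785−0.0361)
   = 6.56 × 2.0483 / 0.0424 = 316.9068

€316.91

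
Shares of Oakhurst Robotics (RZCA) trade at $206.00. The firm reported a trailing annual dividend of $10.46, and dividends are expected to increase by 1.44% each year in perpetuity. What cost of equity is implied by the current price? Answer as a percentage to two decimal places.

6.59%

Rearranging the constant-growth DDM: r = D₁/P₀ + g.
D₁ = 10.46 × (1 + 0.0144) = 10.6106.
r = 10.6106 / 206.00 + 0.0144 = 0.05151 + 0.0144 = 0.06591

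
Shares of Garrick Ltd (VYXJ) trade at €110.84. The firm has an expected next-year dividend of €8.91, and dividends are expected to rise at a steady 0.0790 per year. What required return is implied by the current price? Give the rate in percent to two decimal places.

Rearranging the constant-growth DDM: r = D₁/P₀ + g.
r = 8.9100 / 110.84 + 0.079 = 0.08039 + 0.079 = 0.15939

15.94%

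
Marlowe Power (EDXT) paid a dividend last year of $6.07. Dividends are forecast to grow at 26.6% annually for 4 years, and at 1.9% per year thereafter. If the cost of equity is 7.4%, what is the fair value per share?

Two-stage DDM. Project D₁…D_4 at 0.266, terminal growth 0.019, discount at r = 0.074.
D_1 = 7.6846
D_2 = 9.7287
D_3 = 12.3166
D_4 = 15.5928
Terminal value at t=4: TV = D_5/(r−g) = 15.8890/(0.074−0.019) = 288.8917
P₀ = 7.6846/(1+0.074)^1 + 9.7287/(1+0.074)^2 + 12.3166/(1+0.074)^3 + 15.5928/(1+0.074)^4 + 288.8917/(1+0.074)^4 = 254.3799

$254.38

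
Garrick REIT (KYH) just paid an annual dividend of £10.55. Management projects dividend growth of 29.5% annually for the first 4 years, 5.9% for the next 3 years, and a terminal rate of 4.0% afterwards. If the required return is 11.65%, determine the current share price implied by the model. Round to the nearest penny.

Three-stage DDM. Project D₁…D_7; terminal Gordon value at t=7 with g = 0.04; discount at r = 0.1165.
D_1 = 13.6623
D_2 = 17.6926
D_3 = 22.9119
D_4 = 29.6710
D_5 = 31.4215
D_6 = 33.2754
D_7 = 35.2387
TV_7 = 36.6482/(0.1165−0.04) = 479.0616
P₀ = Σ Dₜ/(1+r)ᵗ + TV_7/(1+r)^7 = 335.0710

£335.07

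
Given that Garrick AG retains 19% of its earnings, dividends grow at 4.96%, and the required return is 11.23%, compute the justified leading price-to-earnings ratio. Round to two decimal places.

12.92

Payout ratio b = 1 − 0.19 = 0.81.
Justified leading P/E = b/(r−g) = 0.81/(0.1123−0.0496) = 12.9187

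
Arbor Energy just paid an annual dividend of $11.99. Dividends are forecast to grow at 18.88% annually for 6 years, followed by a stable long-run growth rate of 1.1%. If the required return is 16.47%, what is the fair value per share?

Two-stage DDM. Project D₁…D_6 at 0.1888, terminal growth 0.011, discount at r = 0.1647.
D_1 = 14.2537
D_2 = 16.9448
D_3 = 20.1440
D_4 = 23.9472
D_5 = 28.4684
D_6 = 33.8432
Terminal value at t=6: TV = D_7/(r−g) = 34.2155/(0.1647−0.011) = 222.6123
P₀ = 14.2537/(1+0.1647)^1 + 16.9448/(1+0.1647)^2 + 20.1440/(1+0.1647)^3 + 23.9472/(1+0.1647)^4 + 28.4684/(1+0.1647)^5 + 33.8432/(1+0.1647)^6 + 222.6123/(1+0.1647)^6 = 166.5129

$166.51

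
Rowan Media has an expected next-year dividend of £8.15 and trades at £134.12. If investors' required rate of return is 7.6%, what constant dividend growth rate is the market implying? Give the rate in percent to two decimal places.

From P₀ = D₁/(r − g), the implied growth is g = r − D₁/P₀.
g = 0.076 − 8.15/134.12 = 0.076 − 0.06077 = 0.01523

1.52%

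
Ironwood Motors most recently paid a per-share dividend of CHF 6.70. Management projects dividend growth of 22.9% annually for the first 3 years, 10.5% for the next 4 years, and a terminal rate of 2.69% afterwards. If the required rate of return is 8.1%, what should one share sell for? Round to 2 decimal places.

CHF 271.79

Three-stage DDM. Project D₁…D_7; terminal Gordon value at t=7 with g = 0.0269; discount at r = 0.081.
D_1 = 8.2343
D_2 = 10.1200
D_3 = 12.4374
D_4 = 13.7434
D_5 = 15.1864
D_6 = 16.7810
D_7 = 18.5430
TV_7 = 19.0418/(0.081−0.0269) = 351.9739
P₀ = Σ Dₜ/(1+r)ᵗ + TV_7/(1+r)^7 = 271.7889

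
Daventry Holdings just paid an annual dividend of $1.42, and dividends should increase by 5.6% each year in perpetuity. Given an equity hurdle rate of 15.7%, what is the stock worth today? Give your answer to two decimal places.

Gordon growth model: P₀ = D₁/(r − g). D₁ = 1.42 × (1 + 0.056) = 1.4995.
P₀ = 1.4995 / (0.157 − 0.056) = 1.4995 / 0.101 = 14.8467

$14.85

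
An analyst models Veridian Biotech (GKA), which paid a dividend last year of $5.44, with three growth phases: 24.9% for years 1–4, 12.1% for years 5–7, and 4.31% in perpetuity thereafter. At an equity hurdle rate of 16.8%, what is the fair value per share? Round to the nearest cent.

Three-stage DDM. Project D₁…D_7; terminal Gordon value at t=7 with g = 0.0431; discount at r = 0.168.
D_1 = 6.7946
D_2 = 8.4864
D_3 = 10.5995
D_4 = 13.2388
D_5 = 14.8407
D_6 = 16.6364
D_7 = 18.6494
TV_7 = 19.4532/(0.168−0.0431) = 155.7503
P₀ = Σ Dₜ/(1+r)ᵗ + TV_7/(1+r)^7 = 97.9923

$97.99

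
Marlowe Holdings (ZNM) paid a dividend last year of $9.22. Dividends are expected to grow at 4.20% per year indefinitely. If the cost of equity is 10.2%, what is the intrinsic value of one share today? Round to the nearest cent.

$160.12

Gordon growth model: P₀ = D₁/(r − g). D₁ = 9.22 × (1 + 0.042) = 9.6072.
P₀ = 9.6072 / (0.102 − 0.042) = 9.6072 / 0.06 = 160.1207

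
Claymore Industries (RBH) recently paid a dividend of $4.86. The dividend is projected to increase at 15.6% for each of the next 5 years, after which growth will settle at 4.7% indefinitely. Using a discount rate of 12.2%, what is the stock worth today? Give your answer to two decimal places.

$105.37

Two-stage DDM. Project D₁…D_5 at 0.156, terminal growth 0.047, discount at r = 0.122.
D_1 = 5.6182
D_2 = 6.4946
D_3 = 7.5077
D_4 = 8.6790
D_5 = 10.0329
Terminal value at t=5: TV = D_6/(r−g) = 10.5044/(0.122−0.047) = 140.0589
P₀ = 5.6182/(1+0.122)^1 + 6.4946/(1+0.122)^2 + 7.5077/(1+0.122)^3 + 8.6790/(1+0.122)^4 + 10.0329/(1+0.122)^5 + 140.0589/(1+0.122)^5 = 105.3678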